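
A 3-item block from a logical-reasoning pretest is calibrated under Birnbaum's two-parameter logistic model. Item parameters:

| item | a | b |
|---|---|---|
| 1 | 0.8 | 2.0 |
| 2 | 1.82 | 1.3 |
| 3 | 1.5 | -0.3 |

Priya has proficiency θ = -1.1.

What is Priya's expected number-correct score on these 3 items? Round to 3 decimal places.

0.321

P(θ) = 1 / (1 + exp(−a(θ − b)))
P_1 = 1/(1+e^{2.4800}) = 0.0773
P_2 = 1/(1+e^{4.3680}) = 0.0125
P_3 = 1/(1+e^{1.2000}) = 0.2315
E[score] = 0.0773 + 0.0125 + 0.2315 = 0.3213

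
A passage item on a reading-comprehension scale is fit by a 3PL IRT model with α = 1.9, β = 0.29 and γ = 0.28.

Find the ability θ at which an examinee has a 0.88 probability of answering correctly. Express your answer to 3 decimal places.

P(θ) = γ + (1 − γ) · 1 / (1 + exp(−α(θ − β)))
Remove guessing floor: (0.88 − 0.28)/(1 − 0.28) = 0.8333
logit = ln(0.8333/0.1667) = 1.6094
θ = β + logit/(α) = 0.29 + 1.6094/1.9000 = 1.1371

1.137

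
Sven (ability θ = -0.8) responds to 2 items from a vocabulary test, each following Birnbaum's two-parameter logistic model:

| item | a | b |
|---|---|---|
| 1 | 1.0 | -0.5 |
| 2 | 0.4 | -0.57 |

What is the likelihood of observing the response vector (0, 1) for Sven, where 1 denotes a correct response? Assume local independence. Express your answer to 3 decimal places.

0.274

P(θ) = 1 / (1 + exp(−a(θ − b)))
P_1 = 1/(1+e^{0.3000}) = 0.4256
P_2 = 1/(1+e^{0.0920}) = 0.4770
L = (1−P_1) × P_2 = 0.5744 × 0.4770 = 0.27402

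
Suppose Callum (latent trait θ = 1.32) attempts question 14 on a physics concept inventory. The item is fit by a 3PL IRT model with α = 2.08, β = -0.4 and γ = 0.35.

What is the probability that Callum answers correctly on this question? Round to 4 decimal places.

P(θ) = γ + (1 − γ) · 1 / (1 + exp(−α(θ − β)))
Exponent: 2.08 × (1.32 − (-0.4)) = 3.5776
1/(1 + e^{-3.5776}) = 0.9728
P = 0.35 + 0.65 × 0.9728 = 0.9823

0.9823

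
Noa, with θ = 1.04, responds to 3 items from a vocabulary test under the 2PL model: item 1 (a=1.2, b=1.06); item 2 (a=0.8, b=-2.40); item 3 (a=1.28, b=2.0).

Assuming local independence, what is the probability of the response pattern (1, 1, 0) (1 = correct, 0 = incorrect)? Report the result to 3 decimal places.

P(θ) = 1 / (1 + exp(−a(θ − b)))
P_1 = 1/(1+e^{0.0240}) = 0.4940
P_2 = 1/(1+e^{-2.7520}) = 0.9400
P_3 = 1/(1+e^{1.2288}) = 0.2264
L = P_1 × P_2 × (1−P_3) = 0.4940 × 0.9400 × 0.7736 = 0.35924

0.359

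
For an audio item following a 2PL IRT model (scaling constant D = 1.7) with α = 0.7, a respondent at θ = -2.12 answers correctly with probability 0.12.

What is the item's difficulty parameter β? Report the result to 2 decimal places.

P(θ) = 1 / (1 + exp(−D·α(θ − β)))
logit(0.12) = ln(0.12/0.88) = -1.9924
β = θ − logit/(1.7·α) = -2.12 − (-1.9924)/1.1900 = -0.4457

-0.45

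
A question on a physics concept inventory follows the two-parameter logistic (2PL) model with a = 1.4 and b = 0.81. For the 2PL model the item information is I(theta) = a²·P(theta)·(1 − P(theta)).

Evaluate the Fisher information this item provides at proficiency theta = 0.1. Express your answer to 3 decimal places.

0.386

P = 1/(1+e^{0.9940}) = 0.2701
P(1−P) = 0.2701 × 0.7299 = 0.1972
I = a² × P(1−P) = 1.4² × 0.1972 = 0.38643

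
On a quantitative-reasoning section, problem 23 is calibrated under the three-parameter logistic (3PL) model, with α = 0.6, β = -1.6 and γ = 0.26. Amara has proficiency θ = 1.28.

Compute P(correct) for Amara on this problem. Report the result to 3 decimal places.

0.888

P(θ) = γ + (1 − γ) · 1 / (1 + exp(−α(θ − β)))
Exponent: 0.6 × (1.28 − (-1.6)) = 1.7280
1/(1 + e^{-1.7280}) = 0.8492
P = 0.26 + 0.74 × 0.8492 = 0.8884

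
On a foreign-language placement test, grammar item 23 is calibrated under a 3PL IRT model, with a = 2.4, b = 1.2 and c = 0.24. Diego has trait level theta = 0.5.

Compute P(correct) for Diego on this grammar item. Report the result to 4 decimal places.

0.3594

P(theta) = c + (1 − c) · 1 / (1 + exp(−a(theta − b)))
Exponent: 2.4 × (0.5 − 1.2) = -1.6800
1/(1 + e^{1.6800}) = 0.1571
P = 0.24 + 0.76 × 0.1571 = 0.3594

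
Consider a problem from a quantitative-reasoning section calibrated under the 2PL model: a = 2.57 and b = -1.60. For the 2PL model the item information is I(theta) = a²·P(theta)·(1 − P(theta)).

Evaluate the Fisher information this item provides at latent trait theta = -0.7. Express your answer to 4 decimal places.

P = 1/(1+e^{-2.3130}) = 0.9099
P(1−P) = 0.9099 × 0.0901 = 0.0819
I = a² × P(1−P) = 2.57² × 0.0819 = 0.54122

0.5412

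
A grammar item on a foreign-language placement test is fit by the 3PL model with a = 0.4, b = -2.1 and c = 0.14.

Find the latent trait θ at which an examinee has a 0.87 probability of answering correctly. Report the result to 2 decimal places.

P(θ) = c + (1 − c) · 1 / (1 + exp(−a(θ − b)))
Remove guessing floor: (0.87 − 0.14)/(1 − 0.14) = 0.8488
logit = ln(0.8488/0.1512) = 1.7255
θ = b + logit/(a) = -2.1 + 1.7255/0.4000 = 2.2138

2.21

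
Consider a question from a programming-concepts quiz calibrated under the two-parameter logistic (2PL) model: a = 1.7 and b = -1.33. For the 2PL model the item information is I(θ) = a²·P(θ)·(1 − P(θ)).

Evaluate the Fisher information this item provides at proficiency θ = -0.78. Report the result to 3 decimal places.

P = 1/(1+e^{-0.9350}) = 0.7181
P(1−P) = 0.7181 × 0.2819 = 0.2024
I = a² × P(1−P) = 1.7² × 0.2024 = 0.58504

0.585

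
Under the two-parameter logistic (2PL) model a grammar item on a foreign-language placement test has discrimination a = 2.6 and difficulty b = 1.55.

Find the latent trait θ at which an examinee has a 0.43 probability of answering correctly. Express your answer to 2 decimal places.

1.44

P(θ) = 1 / (1 + exp(−a(θ − b)))
logit = ln(0.4300/0.5700) = -0.2819
θ = b + logit/(a) = 1.55 + (-0.2819)/2.6000 = 1.4416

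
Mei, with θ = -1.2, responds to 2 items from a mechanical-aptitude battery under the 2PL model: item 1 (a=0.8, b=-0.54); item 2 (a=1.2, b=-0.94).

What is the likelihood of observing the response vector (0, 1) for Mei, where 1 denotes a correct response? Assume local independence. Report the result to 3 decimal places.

0.266

P(θ) = 1 / (1 + exp(−a(θ − b)))
P_1 = 1/(1+e^{0.5280}) = 0.3710
P_2 = 1/(1+e^{0.3120}) = 0.4226
L = (1−P_1) × P_2 = 0.6290 × 0.4226 = 0.26584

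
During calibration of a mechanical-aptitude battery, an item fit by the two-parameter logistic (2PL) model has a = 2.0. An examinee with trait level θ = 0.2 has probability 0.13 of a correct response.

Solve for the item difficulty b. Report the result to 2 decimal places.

P(θ) = 1 / (1 + exp(−a(θ − b)))
logit(0.13) = ln(0.13/0.87) = -1.9010
b = θ − logit/(a) = 0.2 − (-1.9010)/2.0000 = 1.1505

1.15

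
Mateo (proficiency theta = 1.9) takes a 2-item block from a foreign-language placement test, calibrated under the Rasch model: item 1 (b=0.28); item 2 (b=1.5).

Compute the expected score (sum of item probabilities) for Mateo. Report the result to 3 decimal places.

1.433

P(theta) = 1 / (1 + exp(−(theta − b)))
P_1 = 1/(1+e^{-1.6200}) = 0.8348
P_2 = 1/(1+e^{-0.4000}) = 0.5987
E[score] = 0.8348 + 0.5987 = 1.4335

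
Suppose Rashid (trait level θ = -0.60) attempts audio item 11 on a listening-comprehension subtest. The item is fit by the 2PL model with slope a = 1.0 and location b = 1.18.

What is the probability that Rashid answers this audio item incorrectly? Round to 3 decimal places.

0.856

P(θ) = 1 / (1 + exp(−a(θ − b)))
Exponent: 1.0 × (-0.60 − 1.18) = -1.7800
1/(1 + e^{1.7800}) = 0.1443
P(incorrect) = 1 − 0.1443 = 0.8557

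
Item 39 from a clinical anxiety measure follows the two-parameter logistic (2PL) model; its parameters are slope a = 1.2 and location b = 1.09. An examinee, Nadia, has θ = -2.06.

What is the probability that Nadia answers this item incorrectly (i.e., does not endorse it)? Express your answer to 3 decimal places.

0.978

P(θ) = 1 / (1 + exp(−a(θ − b)))
Exponent: 1.2 × (-2.06 − 1.09) = -3.7800
1/(1 + e^{3.7800}) = 0.0223
P(incorrect) = 1 − 0.0223 = 0.9777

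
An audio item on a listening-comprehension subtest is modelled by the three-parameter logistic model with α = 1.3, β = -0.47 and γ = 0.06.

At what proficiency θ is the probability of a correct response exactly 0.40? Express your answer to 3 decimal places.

-0.907

P(θ) = γ + (1 − γ) · 1 / (1 + exp(−α(θ − β)))
Remove guessing floor: (0.40 − 0.06)/(1 − 0.06) = 0.3617
logit = ln(0.3617/0.6383) = -0.5680
θ = β + logit/(α) = -0.47 + (-0.5680)/1.3000 = -0.9069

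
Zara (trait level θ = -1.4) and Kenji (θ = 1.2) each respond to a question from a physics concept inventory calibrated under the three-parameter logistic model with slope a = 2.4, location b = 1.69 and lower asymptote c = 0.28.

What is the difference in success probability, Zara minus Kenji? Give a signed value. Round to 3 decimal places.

P(θ) = c + (1 − c) · 1 / (1 + exp(−a(θ − b)))
P(Zara) = 0.2804  [exponent -7.4160]
P(Kenji) = 0.4498  [exponent -1.1760]
Difference = 0.2804 − 0.4498 = -0.1693

-0.169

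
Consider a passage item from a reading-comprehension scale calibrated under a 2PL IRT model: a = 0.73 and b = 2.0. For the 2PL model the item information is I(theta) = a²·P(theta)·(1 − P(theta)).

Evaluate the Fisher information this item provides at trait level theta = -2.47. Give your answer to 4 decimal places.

P = 1/(1+e^{3.2631}) = 0.0369
P(1−P) = 0.0369 × 0.9631 = 0.0355
I = a² × P(1−P) = 0.73² × 0.0355 = 0.01892

0.0189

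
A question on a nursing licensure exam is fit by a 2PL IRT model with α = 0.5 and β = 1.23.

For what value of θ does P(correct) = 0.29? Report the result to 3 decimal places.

P(θ) = 1 / (1 + exp(−α(θ − β)))
logit = ln(0.2900/0.7100) = -0.8954
θ = β + logit/(α) = 1.23 + (-0.8954)/0.5000 = -0.5608

-0.561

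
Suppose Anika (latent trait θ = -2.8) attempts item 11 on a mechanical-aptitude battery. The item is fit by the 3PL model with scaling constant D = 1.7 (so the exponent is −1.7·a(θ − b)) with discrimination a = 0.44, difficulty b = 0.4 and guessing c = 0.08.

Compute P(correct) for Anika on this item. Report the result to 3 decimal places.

0.157

P(θ) = c + (1 − c) · 1 / (1 + exp(−D·a(θ − b)))
Exponent: 1.7 × 0.44 × (-2.8 − 0.4) = -2.3936
1/(1 + e^{2.3936}) = 0.0837
P = 0.08 + 0.92 × 0.0837 = 0.1570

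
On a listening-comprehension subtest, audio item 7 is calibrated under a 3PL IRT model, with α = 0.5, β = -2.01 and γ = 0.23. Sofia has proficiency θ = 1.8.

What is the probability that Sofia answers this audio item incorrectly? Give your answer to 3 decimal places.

P(θ) = γ + (1 − γ) · 1 / (1 + exp(−α(θ − β)))
Exponent: 0.5 × (1.8 − (-2.01)) = 1.9050
1/(1 + e^{-1.9050}) = 0.8705
P = 0.23 + 0.77 × 0.8705 = 0.9003
P(incorrect) = 1 − 0.9003 = 0.0997

0.100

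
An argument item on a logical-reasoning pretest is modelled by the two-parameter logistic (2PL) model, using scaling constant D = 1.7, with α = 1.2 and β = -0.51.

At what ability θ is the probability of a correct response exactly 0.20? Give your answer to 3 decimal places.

P(θ) = 1 / (1 + exp(−D·α(θ − β)))
logit = ln(0.2000/0.8000) = -1.3863
θ = β + logit/(1.7·α) = -0.51 + (-1.3863)/2.0400 = -1.1896

-1.190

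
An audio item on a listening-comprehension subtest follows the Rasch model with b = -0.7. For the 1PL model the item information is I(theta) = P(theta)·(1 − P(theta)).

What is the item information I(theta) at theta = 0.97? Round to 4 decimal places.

P = 1/(1+e^{-1.6700}) = 0.8416
P(1−P) = 0.8416 × 0.1584 = 0.1333
I = P(1−P) = 0.13333

0.1333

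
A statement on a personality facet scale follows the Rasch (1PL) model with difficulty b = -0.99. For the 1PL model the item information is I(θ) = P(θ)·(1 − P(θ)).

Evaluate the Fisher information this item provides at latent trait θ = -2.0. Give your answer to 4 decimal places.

0.1957

P = 1/(1+e^{1.0100}) = 0.2670
P(1−P) = 0.2670 × 0.7330 = 0.1957
I = P(1−P) = 0.19570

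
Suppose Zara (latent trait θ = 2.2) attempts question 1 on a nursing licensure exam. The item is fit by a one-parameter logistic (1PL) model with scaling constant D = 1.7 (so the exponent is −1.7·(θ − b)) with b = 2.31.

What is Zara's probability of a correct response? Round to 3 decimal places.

0.453

P(θ) = 1 / (1 + exp(−D·(θ − b)))
Exponent: 1.7 × (2.2 − 2.31) = -0.1870
1/(1 + e^{0.1870}) = 0.4534
P = 0.4534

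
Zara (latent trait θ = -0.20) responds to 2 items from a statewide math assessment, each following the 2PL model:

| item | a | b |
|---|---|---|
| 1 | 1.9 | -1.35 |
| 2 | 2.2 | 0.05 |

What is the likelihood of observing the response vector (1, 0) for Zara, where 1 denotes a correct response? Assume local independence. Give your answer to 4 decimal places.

0.5700

P(θ) = 1 / (1 + exp(−a(θ − b)))
P_1 = 1/(1+e^{-2.1850}) = 0.8989
P_2 = 1/(1+e^{0.5500}) = 0.3659
L = P_1 × (1−P_2) = 0.8989 × 0.6341 = 0.57002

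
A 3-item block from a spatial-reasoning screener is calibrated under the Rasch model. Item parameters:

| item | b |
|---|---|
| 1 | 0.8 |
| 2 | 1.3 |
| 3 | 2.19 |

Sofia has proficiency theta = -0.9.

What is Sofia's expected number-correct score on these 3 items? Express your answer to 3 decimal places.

P(theta) = 1 / (1 + exp(−(theta − b)))
P_1 = 1/(1+e^{1.7000}) = 0.1545
P_2 = 1/(1+e^{2.2000}) = 0.0998
P_3 = 1/(1+e^{3.0900}) = 0.0435
E[score] = 0.1545 + 0.0998 + 0.0435 = 0.2977

0.298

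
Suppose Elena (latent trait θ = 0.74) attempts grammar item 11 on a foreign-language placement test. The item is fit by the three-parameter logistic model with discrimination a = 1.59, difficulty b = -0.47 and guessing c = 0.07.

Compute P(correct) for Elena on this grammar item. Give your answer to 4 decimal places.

P(θ) = c + (1 − c) · 1 / (1 + exp(−a(θ − b)))
Exponent: 1.59 × (0.74 − (-0.47)) = 1.9239
1/(1 + e^{-1.9239}) = 0.8726
P = 0.07 + 0.93 × 0.8726 = 0.8815

0.8815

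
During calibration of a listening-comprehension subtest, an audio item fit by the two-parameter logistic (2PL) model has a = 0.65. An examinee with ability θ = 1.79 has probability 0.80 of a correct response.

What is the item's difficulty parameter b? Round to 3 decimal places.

P(θ) = 1 / (1 + exp(−a(θ − b)))
logit(0.80) = ln(0.80/0.20) = 1.3863
b = θ − logit/(a) = 1.79 − 1.3863/0.6500 = -0.3428

-0.343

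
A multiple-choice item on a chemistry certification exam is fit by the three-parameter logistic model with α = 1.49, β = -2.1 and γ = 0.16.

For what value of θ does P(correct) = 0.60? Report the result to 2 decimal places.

P(θ) = γ + (1 − γ) · 1 / (1 + exp(−α(θ − β)))
Remove guessing floor: (0.60 − 0.16)/(1 − 0.16) = 0.5238
logit = ln(0.5238/0.4762) = 0.0953
θ = β + logit/(α) = -2.1 + 0.0953/1.4900 = -2.0360

-2.04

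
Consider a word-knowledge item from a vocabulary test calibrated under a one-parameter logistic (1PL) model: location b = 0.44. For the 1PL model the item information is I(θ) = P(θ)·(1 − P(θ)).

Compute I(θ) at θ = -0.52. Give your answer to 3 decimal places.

0.200

P = 1/(1+e^{0.9600}) = 0.2769
P(1−P) = 0.2769 × 0.7231 = 0.2002
I = P(1−P) = 0.20022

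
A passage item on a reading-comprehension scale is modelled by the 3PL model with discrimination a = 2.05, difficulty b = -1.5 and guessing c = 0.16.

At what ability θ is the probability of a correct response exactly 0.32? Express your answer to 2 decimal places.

-2.21

P(θ) = c + (1 − c) · 1 / (1 + exp(−a(θ − b)))
Remove guessing floor: (0.32 − 0.16)/(1 − 0.16) = 0.1905
logit = ln(0.1905/0.8095) = -1.4469
θ = b + logit/(a) = -1.5 + (-1.4469)/2.0500 = -2.2058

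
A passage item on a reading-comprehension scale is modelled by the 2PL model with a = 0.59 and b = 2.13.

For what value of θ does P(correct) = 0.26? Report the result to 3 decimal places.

P(θ) = 1 / (1 + exp(−a(θ − b)))
logit = ln(0.2600/0.7400) = -1.0460
θ = b + logit/(a) = 2.13 + (-1.0460)/0.5900 = 0.3572

0.357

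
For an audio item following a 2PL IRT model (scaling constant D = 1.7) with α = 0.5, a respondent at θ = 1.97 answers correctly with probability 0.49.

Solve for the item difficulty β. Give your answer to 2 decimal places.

2.02

P(θ) = 1 / (1 + exp(−D·α(θ − β)))
logit(0.49) = ln(0.49/0.51) = -0.0400
β = θ − logit/(1.7·α) = 1.97 − (-0.0400)/0.8500 = 2.0171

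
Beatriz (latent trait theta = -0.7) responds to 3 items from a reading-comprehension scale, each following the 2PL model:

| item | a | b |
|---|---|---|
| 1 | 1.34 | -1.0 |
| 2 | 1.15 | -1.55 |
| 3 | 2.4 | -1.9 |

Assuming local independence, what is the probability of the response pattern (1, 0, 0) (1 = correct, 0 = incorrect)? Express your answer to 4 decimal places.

P(theta) = 1 / (1 + exp(−a(theta − b)))
P_1 = 1/(1+e^{-0.4020}) = 0.5992
P_2 = 1/(1+e^{-0.9775}) = 0.7266
P_3 = 1/(1+e^{-2.8800}) = 0.9468
L = P_1 × (1−P_2) × (1−P_3) = 0.5992 × 0.2734 × 0.0532 = 0.00871

0.0087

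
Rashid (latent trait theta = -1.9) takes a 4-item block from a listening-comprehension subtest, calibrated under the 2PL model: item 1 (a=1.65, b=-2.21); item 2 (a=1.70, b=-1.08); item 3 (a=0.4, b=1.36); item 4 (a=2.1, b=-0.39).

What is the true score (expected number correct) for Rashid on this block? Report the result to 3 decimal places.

1.078

P(theta) = 1 / (1 + exp(−a(theta − b)))
P_1 = 1/(1+e^{-0.5115}) = 0.6252
P_2 = 1/(1+e^{1.3940}) = 0.1988
P_3 = 1/(1+e^{1.3040}) = 0.2135
P_4 = 1/(1+e^{3.1710}) = 0.0403
E[score] = 0.6252 + 0.1988 + 0.2135 + 0.0403 = 1.0777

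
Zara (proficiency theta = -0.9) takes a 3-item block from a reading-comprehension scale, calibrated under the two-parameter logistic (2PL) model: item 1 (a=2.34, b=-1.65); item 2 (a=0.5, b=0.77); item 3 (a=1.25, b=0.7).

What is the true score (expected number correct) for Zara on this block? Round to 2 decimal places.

1.27

P(theta) = 1 / (1 + exp(−a(theta − b)))
P_1 = 1/(1+e^{-1.7550}) = 0.8526
P_2 = 1/(1+e^{0.8350}) = 0.3026
P_3 = 1/(1+e^{2.0000}) = 0.1192
E[score] = 0.8526 + 0.3026 + 0.1192 = 1.2744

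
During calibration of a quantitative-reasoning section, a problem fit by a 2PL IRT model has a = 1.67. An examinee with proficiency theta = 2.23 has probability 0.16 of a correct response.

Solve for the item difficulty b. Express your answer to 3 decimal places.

3.223

P(theta) = 1 / (1 + exp(−a(theta − b)))
logit(0.16) = ln(0.16/0.84) = -1.6582
b = theta − logit/(a) = 2.23 − (-1.6582)/1.6700 = 3.2230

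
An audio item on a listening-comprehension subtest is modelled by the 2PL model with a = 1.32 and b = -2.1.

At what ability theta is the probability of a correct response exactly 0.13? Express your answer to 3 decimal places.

P(theta) = 1 / (1 + exp(−a(theta − b)))
logit = ln(0.1300/0.8700) = -1.9010
theta = b + logit/(a) = -2.1 + (-1.9010)/1.3200 = -3.5401

-3.540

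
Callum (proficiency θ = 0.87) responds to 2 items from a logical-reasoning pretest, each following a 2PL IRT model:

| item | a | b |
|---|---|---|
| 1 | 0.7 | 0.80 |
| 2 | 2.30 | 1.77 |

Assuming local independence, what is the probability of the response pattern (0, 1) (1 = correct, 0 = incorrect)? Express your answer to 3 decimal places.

P(θ) = 1 / (1 + exp(−a(θ − b)))
P_1 = 1/(1+e^{-0.0490}) = 0.5122
P_2 = 1/(1+e^{2.0700}) = 0.1120
L = (1−P_1) × P_2 = 0.4878 × 0.1120 = 0.05465

0.055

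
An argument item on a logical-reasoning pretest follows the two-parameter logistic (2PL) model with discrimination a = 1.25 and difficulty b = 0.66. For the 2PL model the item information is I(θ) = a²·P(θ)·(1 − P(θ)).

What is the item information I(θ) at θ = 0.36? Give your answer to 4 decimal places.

P = 1/(1+e^{0.3750}) = 0.4073
P(1−P) = 0.4073 × 0.5927 = 0.2414
I = a² × P(1−P) = 1.25² × 0.2414 = 0.37721

0.3772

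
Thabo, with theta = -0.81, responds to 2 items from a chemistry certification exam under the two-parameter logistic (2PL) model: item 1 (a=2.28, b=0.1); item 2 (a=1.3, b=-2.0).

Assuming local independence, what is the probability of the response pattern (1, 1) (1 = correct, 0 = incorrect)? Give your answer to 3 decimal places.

0.092

P(theta) = 1 / (1 + exp(−a(theta − b)))
P_1 = 1/(1+e^{2.0748}) = 0.1116
P_2 = 1/(1+e^{-1.5470}) = 0.8245
L = P_1 × P_2 = 0.1116 × 0.8245 = 0.09199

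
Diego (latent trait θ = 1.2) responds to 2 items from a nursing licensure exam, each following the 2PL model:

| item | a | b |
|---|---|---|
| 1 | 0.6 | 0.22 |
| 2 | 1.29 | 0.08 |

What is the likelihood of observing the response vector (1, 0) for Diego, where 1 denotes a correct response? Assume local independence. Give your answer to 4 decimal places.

0.1227

P(θ) = 1 / (1 + exp(−a(θ − b)))
P_1 = 1/(1+e^{-0.5880}) = 0.6429
P_2 = 1/(1+e^{-1.4448}) = 0.8092
L = P_1 × (1−P_2) = 0.6429 × 0.1908 = 0.12267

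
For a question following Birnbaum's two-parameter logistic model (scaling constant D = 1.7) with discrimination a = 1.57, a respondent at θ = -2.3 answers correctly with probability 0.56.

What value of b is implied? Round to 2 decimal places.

P(θ) = 1 / (1 + exp(−D·a(θ − b)))
logit(0.56) = ln(0.56/0.44) = 0.2412
b = θ − logit/(1.7·a) = -2.3 − 0.2412/2.6690 = -2.3904

-2.39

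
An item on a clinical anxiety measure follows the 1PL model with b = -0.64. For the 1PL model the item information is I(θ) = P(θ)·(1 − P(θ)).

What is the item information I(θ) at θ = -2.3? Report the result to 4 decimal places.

0.1342

P = 1/(1+e^{1.6600}) = 0.1598
P(1−P) = 0.1598 × 0.8402 = 0.1342
I = P(1−P) = 0.13424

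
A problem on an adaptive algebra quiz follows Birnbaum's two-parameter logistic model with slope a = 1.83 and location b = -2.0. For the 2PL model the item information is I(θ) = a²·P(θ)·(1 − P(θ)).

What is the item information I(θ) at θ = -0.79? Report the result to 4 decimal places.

P = 1/(1+e^{-2.2143}) = 0.9015
P(1−P) = 0.9015 × 0.0985 = 0.0888
I = a² × P(1−P) = 1.83² × 0.0888 = 0.29730

0.2973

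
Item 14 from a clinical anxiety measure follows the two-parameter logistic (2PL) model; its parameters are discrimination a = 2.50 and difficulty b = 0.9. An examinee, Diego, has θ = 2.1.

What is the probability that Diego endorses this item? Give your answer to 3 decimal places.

0.953

P(θ) = 1 / (1 + exp(−a(θ − b)))
Exponent: 2.50 × (2.1 − 0.9) = 3.0000
1/(1 + e^{-3.0000}) = 0.9526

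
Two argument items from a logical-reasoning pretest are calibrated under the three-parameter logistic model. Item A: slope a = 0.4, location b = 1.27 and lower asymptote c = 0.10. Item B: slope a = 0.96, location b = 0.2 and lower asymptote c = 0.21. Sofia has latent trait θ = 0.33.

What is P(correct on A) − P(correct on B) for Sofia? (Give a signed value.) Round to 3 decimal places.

-0.163

P(θ) = c + (1 − c) · 1 / (1 + exp(−a(θ − b)))
P_A = 0.4664
P_B = 0.6296
P_A − P_B = -0.1632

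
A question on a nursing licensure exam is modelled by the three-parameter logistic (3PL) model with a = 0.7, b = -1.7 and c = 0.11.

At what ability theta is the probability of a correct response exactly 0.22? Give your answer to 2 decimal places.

P(theta) = c + (1 − c) · 1 / (1 + exp(−a(theta − b)))
Remove guessing floor: (0.22 − 0.11)/(1 − 0.11) = 0.1236
logit = ln(0.1236/0.8764) = -1.9588
theta = b + logit/(a) = -1.7 + (-1.9588)/0.7000 = -4.4983

-4.50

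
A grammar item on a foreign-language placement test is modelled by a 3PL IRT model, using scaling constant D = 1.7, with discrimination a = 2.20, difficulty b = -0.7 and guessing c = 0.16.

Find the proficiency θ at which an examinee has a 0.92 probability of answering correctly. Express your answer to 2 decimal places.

-0.10

P(θ) = c + (1 − c) · 1 / (1 + exp(−D·a(θ − b)))
Remove guessing floor: (0.92 − 0.16)/(1 − 0.16) = 0.9048
logit = ln(0.9048/0.0952) = 2.2513
θ = b + logit/(1.7·a) = -0.7 + 2.2513/3.7400 = -0.0981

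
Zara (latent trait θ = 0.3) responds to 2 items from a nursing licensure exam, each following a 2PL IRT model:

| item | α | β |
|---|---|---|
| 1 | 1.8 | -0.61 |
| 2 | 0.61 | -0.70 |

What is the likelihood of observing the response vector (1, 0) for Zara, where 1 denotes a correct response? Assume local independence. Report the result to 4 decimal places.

0.2948

P(θ) = 1 / (1 + exp(−α(θ − β)))
P_1 = 1/(1+e^{-1.6380}) = 0.8373
P_2 = 1/(1+e^{-0.6100}) = 0.6479
L = P_1 × (1−P_2) = 0.8373 × 0.3521 = 0.29477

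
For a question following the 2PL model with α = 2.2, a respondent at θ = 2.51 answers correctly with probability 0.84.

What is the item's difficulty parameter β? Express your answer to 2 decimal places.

P(θ) = 1 / (1 + exp(−α(θ − β)))
logit(0.84) = ln(0.84/0.16) = 1.6582
β = θ − logit/(α) = 2.51 − 1.6582/2.2000 = 1.7563

1.76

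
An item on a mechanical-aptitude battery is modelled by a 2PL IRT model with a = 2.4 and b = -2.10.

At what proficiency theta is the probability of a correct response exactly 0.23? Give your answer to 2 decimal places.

-2.60

P(theta) = 1 / (1 + exp(−a(theta − b)))
logit = ln(0.2300/0.7700) = -1.2083
theta = b + logit/(a) = -2.10 + (-1.2083)/2.4000 = -2.6035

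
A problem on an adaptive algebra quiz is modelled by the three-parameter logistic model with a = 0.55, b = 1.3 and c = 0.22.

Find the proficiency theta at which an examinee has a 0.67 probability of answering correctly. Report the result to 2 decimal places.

1.86

P(theta) = c + (1 − c) · 1 / (1 + exp(−a(theta − b)))
Remove guessing floor: (0.67 − 0.22)/(1 − 0.22) = 0.5769
logit = ln(0.5769/0.4231) = 0.3102
theta = b + logit/(a) = 1.3 + 0.3102/0.5500 = 1.8639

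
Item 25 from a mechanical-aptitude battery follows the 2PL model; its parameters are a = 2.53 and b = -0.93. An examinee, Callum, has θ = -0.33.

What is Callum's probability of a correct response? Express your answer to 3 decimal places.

P(θ) = 1 / (1 + exp(−a(θ − b)))
Exponent: 2.53 × (-0.33 − (-0.93)) = 1.5180
1/(1 + e^{-1.5180}) = 0.8202

0.820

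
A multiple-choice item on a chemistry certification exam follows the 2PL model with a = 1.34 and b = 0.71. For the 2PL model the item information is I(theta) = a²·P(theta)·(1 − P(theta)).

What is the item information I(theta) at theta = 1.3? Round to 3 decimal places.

0.385

P = 1/(1+e^{-0.7906}) = 0.6880
P(1−P) = 0.6880 × 0.3120 = 0.2147
I = a² × P(1−P) = 1.34² × 0.2147 = 0.38546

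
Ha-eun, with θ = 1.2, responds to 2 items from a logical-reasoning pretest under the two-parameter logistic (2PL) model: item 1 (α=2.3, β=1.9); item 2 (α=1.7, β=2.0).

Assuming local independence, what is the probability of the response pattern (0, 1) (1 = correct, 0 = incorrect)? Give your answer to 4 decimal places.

0.1702

P(θ) = 1 / (1 + exp(−α(θ − β)))
P_1 = 1/(1+e^{1.6100}) = 0.1666
P_2 = 1/(1+e^{1.3600}) = 0.2042
L = (1−P_1) × P_2 = 0.8334 × 0.2042 = 0.17022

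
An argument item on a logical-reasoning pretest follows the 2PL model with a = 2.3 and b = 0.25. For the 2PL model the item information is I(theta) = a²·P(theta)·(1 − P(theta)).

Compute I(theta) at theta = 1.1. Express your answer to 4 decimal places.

P = 1/(1+e^{-1.9550}) = 0.8760
P(1−P) = 0.8760 × 0.1240 = 0.1086
I = a² × P(1−P) = 2.3² × 0.1086 = 0.57466

0.5747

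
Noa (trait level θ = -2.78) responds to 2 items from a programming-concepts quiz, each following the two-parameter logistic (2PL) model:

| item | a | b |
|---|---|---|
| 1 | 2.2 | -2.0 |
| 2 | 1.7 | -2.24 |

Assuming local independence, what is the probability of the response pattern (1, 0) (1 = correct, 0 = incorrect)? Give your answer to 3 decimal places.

0.109

P(θ) = 1 / (1 + exp(−a(θ − b)))
P_1 = 1/(1+e^{1.7160}) = 0.1524
P_2 = 1/(1+e^{0.9180}) = 0.2854
L = P_1 × (1−P_2) = 0.1524 × 0.7146 = 0.10890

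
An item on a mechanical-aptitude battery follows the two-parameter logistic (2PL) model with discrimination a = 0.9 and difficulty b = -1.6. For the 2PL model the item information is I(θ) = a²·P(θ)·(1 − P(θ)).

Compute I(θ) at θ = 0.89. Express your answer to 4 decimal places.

P = 1/(1+e^{-2.2410}) = 0.9039
P(1−P) = 0.9039 × 0.0961 = 0.0869
I = a² × P(1−P) = 0.9² × 0.0869 = 0.07038

0.0704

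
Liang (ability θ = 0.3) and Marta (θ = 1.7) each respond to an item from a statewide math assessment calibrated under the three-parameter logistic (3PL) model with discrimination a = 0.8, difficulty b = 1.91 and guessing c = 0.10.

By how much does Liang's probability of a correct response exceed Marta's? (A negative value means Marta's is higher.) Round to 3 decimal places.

P(θ) = c + (1 − c) · 1 / (1 + exp(−a(θ − b)))
P(Liang) = 0.2946  [exponent -1.2880]
P(Marta) = 0.5123  [exponent -0.1680]
Difference = 0.2946 − 0.5123 = -0.2177

-0.218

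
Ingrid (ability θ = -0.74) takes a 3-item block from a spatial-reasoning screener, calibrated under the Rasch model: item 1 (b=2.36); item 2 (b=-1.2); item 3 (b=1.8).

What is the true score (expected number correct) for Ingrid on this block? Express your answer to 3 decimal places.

0.729

P(θ) = 1 / (1 + exp(−(θ − b)))
P_1 = 1/(1+e^{3.1000}) = 0.0431
P_2 = 1/(1+e^{-0.4600}) = 0.6130
P_3 = 1/(1+e^{2.5400}) = 0.0731
E[score] = 0.0431 + 0.6130 + 0.0731 = 0.7292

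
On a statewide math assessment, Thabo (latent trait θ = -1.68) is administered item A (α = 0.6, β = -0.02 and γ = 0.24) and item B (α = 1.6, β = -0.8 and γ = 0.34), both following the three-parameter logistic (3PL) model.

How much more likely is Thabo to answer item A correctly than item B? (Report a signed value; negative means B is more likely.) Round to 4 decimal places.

P(θ) = γ + (1 − γ) · 1 / (1 + exp(−α(θ − β)))
P_A = 0.4450
P_B = 0.4697
P_A − P_B = -0.0247

-0.0247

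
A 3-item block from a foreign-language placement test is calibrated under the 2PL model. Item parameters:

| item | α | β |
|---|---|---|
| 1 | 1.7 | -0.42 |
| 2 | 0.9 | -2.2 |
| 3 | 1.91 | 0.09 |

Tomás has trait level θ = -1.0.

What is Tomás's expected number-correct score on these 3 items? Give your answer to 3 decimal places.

1.129

P(θ) = 1 / (1 + exp(−α(θ − β)))
P_1 = 1/(1+e^{0.9860}) = 0.2717
P_2 = 1/(1+e^{-1.0800}) = 0.7465
P_3 = 1/(1+e^{2.0819}) = 0.1109
E[score] = 0.2717 + 0.7465 + 0.1109 = 1.1291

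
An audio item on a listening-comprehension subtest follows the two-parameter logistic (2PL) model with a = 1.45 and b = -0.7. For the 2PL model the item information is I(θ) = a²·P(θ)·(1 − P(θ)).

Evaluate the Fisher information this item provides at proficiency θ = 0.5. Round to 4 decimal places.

P = 1/(1+e^{-1.7400}) = 0.8507
P(1−P) = 0.8507 × 0.1493 = 0.1270
I = a² × P(1−P) = 1.45² × 0.1270 = 0.26706

0.2671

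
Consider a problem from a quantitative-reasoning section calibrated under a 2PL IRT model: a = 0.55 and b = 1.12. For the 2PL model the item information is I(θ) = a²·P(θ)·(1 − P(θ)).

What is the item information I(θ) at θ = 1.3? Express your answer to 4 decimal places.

0.0754

P = 1/(1+e^{-0.0990}) = 0.5247
P(1−P) = 0.5247 × 0.4753 = 0.2494
I = a² × P(1−P) = 0.55² × 0.2494 = 0.07544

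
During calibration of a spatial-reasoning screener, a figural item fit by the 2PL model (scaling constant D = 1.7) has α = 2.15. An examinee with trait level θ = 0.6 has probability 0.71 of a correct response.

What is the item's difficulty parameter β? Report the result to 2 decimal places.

0.36

P(θ) = 1 / (1 + exp(−D·α(θ − β)))
logit(0.71) = ln(0.71/0.29) = 0.8954
β = θ − logit/(1.7·α) = 0.6 − 0.8954/3.6550 = 0.3550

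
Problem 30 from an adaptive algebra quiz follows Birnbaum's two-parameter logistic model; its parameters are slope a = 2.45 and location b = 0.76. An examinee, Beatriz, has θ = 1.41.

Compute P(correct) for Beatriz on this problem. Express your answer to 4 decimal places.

0.8310

P(θ) = 1 / (1 + exp(−a(θ − b)))
Exponent: 2.45 × (1.41 − 0.76) = 1.5925
1/(1 + e^{-1.5925}) = 0.8310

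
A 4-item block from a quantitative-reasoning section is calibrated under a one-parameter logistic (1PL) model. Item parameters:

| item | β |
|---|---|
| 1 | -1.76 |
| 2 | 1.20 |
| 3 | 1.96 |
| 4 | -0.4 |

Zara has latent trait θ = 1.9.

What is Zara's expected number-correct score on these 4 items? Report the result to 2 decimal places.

P(θ) = 1 / (1 + exp(−(θ − β)))
P_1 = 1/(1+e^{-3.6600}) = 0.9749
P_2 = 1/(1+e^{-0.7000}) = 0.6682
P_3 = 1/(1+e^{0.0600}) = 0.4850
P_4 = 1/(1+e^{-2.3000}) = 0.9089
E[score] = 0.9749 + 0.6682 + 0.4850 + 0.9089 = 3.0370

3.04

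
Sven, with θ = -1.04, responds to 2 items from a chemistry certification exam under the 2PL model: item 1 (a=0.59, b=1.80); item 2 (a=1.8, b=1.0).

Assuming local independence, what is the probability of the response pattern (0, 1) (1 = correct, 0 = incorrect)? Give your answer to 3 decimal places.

P(θ) = 1 / (1 + exp(−a(θ − b)))
P_1 = 1/(1+e^{1.6756}) = 0.1577
P_2 = 1/(1+e^{3.6720}) = 0.0248
L = (1−P_1) × P_2 = 0.8423 × 0.0248 = 0.02089

0.021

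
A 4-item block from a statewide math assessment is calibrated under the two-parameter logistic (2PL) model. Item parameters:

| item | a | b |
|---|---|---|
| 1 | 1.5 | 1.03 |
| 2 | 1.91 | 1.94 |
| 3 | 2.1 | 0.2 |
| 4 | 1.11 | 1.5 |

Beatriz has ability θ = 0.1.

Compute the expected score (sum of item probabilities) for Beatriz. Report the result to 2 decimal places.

P(θ) = 1 / (1 + exp(−a(θ − b)))
P_1 = 1/(1+e^{1.3950}) = 0.1986
P_2 = 1/(1+e^{3.5144}) = 0.0289
P_3 = 1/(1+e^{0.2100}) = 0.4477
P_4 = 1/(1+e^{1.5540}) = 0.1745
E[score] = 0.1986 + 0.0289 + 0.4477 + 0.1745 = 0.8497

0.85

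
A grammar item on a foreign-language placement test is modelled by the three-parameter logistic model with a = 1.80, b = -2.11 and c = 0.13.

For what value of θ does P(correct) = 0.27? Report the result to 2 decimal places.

P(θ) = c + (1 − c) · 1 / (1 + exp(−a(θ − b)))
Remove guessing floor: (0.27 − 0.13)/(1 − 0.13) = 0.1609
logit = ln(0.1609/0.8391) = -1.6514
θ = b + logit/(a) = -2.11 + (-1.6514)/1.8000 = -3.0274

-3.03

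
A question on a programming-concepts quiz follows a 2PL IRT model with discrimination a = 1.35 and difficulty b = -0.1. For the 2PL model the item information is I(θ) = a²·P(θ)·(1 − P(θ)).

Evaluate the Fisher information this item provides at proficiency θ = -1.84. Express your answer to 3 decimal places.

P = 1/(1+e^{2.3490}) = 0.0871
P(1−P) = 0.0871 × 0.9129 = 0.0796
I = a² × P(1−P) = 1.35² × 0.0796 = 0.14498

0.145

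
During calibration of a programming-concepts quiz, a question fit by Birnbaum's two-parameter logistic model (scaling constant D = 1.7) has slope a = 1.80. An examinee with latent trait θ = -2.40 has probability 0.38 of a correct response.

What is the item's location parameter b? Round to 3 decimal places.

-2.240

P(θ) = 1 / (1 + exp(−D·a(θ − b)))
logit(0.38) = ln(0.38/0.62) = -0.4895
b = θ − logit/(1.7·a) = -2.40 − (-0.4895)/3.0600 = -2.2400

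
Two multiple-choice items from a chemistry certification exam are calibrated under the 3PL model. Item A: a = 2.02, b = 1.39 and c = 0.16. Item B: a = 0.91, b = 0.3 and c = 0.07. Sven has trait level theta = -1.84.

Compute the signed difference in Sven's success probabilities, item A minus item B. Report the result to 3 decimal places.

-0.025

P(theta) = c + (1 − c) · 1 / (1 + exp(−a(theta − b)))
P_A = 0.1612
P_B = 0.1861
P_A − P_B = -0.0249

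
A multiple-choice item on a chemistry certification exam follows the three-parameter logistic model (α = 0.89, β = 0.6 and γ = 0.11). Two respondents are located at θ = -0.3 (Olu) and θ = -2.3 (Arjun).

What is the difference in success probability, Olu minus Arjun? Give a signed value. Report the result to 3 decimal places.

0.213

P(θ) = γ + (1 − γ) · 1 / (1 + exp(−α(θ − β)))
P(Olu) = 0.3857  [exponent -0.8010]
P(Arjun) = 0.1726  [exponent -2.5810]
Difference = 0.3857 − 0.1726 = 0.2131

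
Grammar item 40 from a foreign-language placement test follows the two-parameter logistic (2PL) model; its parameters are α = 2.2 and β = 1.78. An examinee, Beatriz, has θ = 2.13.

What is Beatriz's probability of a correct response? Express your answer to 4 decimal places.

P(θ) = 1 / (1 + exp(−α(θ − β)))
Exponent: 2.2 × (2.13 − 1.78) = 0.7700
1/(1 + e^{-0.7700}) = 0.6835

0.6835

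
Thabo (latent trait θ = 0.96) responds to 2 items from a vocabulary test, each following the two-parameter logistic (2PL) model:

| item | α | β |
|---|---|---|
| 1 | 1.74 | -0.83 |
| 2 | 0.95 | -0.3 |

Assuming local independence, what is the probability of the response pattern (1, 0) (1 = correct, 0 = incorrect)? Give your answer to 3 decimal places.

0.222

P(θ) = 1 / (1 + exp(−α(θ − β)))
P_1 = 1/(1+e^{-3.1146}) = 0.9575
P_2 = 1/(1+e^{-1.1970}) = 0.7680
L = P_1 × (1−P_2) = 0.9575 × 0.2320 = 0.22215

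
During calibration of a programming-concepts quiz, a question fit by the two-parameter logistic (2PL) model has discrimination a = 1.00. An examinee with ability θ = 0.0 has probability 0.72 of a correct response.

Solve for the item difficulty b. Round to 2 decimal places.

P(θ) = 1 / (1 + exp(−a(θ − b)))
logit(0.72) = ln(0.72/0.28) = 0.9445
b = θ − logit/(a) = 0.0 − 0.9445/1.0000 = -0.9445

-0.94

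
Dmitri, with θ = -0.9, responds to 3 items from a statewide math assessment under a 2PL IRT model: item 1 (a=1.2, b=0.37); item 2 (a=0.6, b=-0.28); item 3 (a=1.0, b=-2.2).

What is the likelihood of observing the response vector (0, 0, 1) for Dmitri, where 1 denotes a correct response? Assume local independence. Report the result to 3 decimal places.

P(θ) = 1 / (1 + exp(−a(θ − b)))
P_1 = 1/(1+e^{1.5240}) = 0.1789
P_2 = 1/(1+e^{0.3720}) = 0.4081
P_3 = 1/(1+e^{-1.3000}) = 0.7858
L = (1−P_1) × (1−P_2) × P_3 = 0.8211 × 0.5919 × 0.7858 = 0.38196

0.382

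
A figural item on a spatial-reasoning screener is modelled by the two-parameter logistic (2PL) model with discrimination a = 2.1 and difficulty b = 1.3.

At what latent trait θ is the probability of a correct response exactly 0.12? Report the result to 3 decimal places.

P(θ) = 1 / (1 + exp(−a(θ − b)))
logit = ln(0.1200/0.8800) = -1.9924
θ = b + logit/(a) = 1.3 + (-1.9924)/2.1000 = 0.3512

0.351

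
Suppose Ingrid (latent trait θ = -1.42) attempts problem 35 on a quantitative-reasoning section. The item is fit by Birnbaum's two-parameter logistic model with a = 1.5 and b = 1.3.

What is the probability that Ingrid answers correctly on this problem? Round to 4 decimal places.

0.0166

P(θ) = 1 / (1 + exp(−a(θ − b)))
Exponent: 1.5 × (-1.42 − 1.3) = -4.0800
1/(1 + e^{4.0800}) = 0.0166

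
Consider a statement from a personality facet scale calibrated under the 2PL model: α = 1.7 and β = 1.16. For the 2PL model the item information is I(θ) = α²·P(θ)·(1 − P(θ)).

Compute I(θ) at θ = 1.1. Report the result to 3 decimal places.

P = 1/(1+e^{0.1020}) = 0.4745
P(1−P) = 0.4745 × 0.5255 = 0.2494
I = α² × P(1−P) = 1.7² × 0.2494 = 0.72062

0.721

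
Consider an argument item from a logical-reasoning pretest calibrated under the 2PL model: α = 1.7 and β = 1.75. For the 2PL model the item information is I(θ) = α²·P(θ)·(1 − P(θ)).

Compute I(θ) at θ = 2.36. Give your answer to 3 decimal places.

0.558

P = 1/(1+e^{-1.0370}) = 0.7383
P(1−P) = 0.7383 × 0.2617 = 0.1932
I = α² × P(1−P) = 1.7² × 0.1932 = 0.55843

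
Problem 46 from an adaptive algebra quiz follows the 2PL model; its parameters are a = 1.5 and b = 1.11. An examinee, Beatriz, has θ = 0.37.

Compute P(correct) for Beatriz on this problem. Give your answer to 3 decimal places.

P(θ) = 1 / (1 + exp(−a(θ − b)))
Exponent: 1.5 × (0.37 − 1.11) = -1.1100
1/(1 + e^{1.1100}) = 0.2479

0.248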